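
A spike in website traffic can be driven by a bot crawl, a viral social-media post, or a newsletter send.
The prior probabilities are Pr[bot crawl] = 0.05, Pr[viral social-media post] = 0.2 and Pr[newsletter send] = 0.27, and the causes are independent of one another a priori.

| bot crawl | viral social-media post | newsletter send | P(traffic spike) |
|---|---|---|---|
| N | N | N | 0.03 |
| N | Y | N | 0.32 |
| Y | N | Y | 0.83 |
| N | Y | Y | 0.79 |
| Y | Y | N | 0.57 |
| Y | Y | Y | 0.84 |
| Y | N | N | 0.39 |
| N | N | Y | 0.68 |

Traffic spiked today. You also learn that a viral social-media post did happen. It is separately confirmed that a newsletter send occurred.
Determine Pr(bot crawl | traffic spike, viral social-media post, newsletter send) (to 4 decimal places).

Pr(bot crawl | traffic spike, viral social-media post, newsletter send) ≈ 0.0530

Enumerate both values of bot crawl and weight by the priors:
  P(traffic spike | viral social-media post, newsletter send) = 0.79·0.95 + 0.84·0.05
        = 0.750500 + 0.042000 = 0.792500
Configurations with bot crawl contribute 0.042000, so
  P(bot crawl | traffic spike, viral social-media post, newsletter send) = 0.042000 / 0.792500 ≈ 0.0530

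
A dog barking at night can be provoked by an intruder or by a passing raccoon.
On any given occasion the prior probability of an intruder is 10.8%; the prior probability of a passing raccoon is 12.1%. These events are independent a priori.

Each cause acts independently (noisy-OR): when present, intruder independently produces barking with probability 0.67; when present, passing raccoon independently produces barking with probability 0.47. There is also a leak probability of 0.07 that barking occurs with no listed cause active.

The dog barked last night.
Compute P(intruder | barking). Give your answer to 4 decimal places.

P(intruder | barking) ≈ 0.4118

Under noisy-OR, P(barking | causes) = 1 − (1−0.07)·∏(1−qᵢ) over the active causes.
Numerator (weight on configurations with intruder): 0.065797 + 0.010942 = 0.076739
Denominator P(barking): 0.07·0.892·0.879 + 0.5071·0.892·0.121 + 0.6931·0.108·0.879 + 0.837343·0.108·0.121 = 0.186356
P(intruder | barking) = 0.076739/0.186356 ≈ 0.4118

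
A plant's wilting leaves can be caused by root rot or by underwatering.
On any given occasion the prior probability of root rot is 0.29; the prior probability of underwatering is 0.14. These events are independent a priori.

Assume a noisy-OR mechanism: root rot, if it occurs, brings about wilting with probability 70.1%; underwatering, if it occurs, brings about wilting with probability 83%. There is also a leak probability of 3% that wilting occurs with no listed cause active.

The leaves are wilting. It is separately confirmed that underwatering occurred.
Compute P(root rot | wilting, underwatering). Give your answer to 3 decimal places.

P(root rot | wilting, underwatering) ≈ 0.317

Under noisy-OR, P(wilting | causes) = 1 − (1−0.03)·∏(1−qᵢ) over the active causes.
Weight on root rot=true, given the evidence: 0.950695·0.29 = 0.275702
The normalizing constant is 0.8351·0.71 + 0.950695·0.29 = 0.868623
Posterior = 0.275702 / 0.868623 ≈ 0.317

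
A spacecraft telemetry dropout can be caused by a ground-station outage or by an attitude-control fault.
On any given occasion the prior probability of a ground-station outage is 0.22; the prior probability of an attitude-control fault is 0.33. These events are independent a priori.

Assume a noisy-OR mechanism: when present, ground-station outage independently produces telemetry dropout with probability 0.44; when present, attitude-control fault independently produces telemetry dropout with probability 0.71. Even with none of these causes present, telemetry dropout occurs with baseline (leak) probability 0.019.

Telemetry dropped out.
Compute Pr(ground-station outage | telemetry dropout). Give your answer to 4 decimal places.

Under noisy-OR, P(telemetry dropout | causes) = 1 − (1−0.019)·∏(1−qᵢ) over the active causes.
P(telemetry dropout) = 0.019·0.78·0.67 + 0.71551·0.78·0.33 + 0.45064·0.22·0.67 + 0.840686·0.22·0.33 = 0.009929 + 0.184172 + 0.066424 + 0.061034 = 0.321559
The ground-station outage-present share is 0.066424 + 0.061034 = 0.127458.
So P(ground-station outage | telemetry dropout) = 0.127458/0.321559 ≈ 0.3964.

Pr(ground-station outage | telemetry dropout) ≈ 0.3964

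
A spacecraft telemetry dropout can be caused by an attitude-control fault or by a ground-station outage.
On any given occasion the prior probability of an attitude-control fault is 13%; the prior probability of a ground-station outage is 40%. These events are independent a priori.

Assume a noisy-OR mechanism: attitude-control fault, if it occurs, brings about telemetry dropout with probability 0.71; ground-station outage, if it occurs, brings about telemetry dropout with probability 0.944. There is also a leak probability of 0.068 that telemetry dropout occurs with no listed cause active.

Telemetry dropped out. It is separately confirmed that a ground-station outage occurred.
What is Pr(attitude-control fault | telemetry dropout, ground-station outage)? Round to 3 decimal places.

Pr(attitude-control fault | telemetry dropout, ground-station outage) ≈ 0.134

Under noisy-OR, P(telemetry dropout | causes) = 1 − (1−0.068)·∏(1−qᵢ) over the active causes.
Sum P(telemetry dropout|·) weighted by the priors over both values of attitude-control fault:
  P(telemetry dropout | ground-station outage) = 0.947808×0.87 + 0.984864×0.13
        = 0.824593 + 0.128032 = 0.952625
The terms with attitude-control fault present sum to 0.128032, so
  P(attitude-control fault | telemetry dropout, ground-station outage) = 0.128032 / 0.952625 ≈ 0.134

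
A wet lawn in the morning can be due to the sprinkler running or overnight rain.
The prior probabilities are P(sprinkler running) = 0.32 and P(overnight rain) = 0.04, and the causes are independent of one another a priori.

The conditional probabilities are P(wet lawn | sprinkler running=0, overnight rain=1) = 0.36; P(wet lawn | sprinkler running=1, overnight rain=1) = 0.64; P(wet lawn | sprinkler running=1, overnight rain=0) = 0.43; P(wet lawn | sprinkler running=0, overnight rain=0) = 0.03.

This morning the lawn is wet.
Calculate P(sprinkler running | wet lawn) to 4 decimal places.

P(sprinkler running | wet lawn) ≈ 0.8269

Sum P(wet lawn|·) weighted by the priors over the 4 (sprinkler running, overnight rain) configurations:
  P(wet lawn) = 0.03·0.68·0.96 + 0.36·0.68·0.04 + 0.43·0.32·0.96 + 0.64·0.32·0.04
        = 0.019584 + 0.009792 + 0.132096 + 0.008192 = 0.169664
Keeping only the sprinkler running-present terms gives 0.140288, so
  P(sprinkler running | wet lawn) = 0.140288 / 0.169664 ≈ 0.8269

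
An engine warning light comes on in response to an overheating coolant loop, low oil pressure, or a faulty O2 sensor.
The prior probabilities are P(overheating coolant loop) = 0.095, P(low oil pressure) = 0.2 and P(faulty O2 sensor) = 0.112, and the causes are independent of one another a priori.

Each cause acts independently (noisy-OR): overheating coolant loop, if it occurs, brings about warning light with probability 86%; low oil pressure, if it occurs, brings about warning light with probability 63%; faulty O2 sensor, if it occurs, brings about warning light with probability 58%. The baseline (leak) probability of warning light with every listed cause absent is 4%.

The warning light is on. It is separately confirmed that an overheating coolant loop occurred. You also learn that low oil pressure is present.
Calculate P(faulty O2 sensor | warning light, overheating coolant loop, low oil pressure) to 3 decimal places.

P(faulty O2 sensor | warning light, overheating coolant loop, low oil pressure) ≈ 0.115

Under noisy-OR, P(warning light | causes) = 1 − (1−0.04)·∏(1−qᵢ) over the active causes.
Enumerate both values of faulty O2 sensor and weight by the priors:
  P(warning light | overheating coolant loop, low oil pressure) = 0.950272*0.888 + 0.979114*0.112
        = 0.843842 + 0.109661 = 0.953503
Configurations with faulty O2 sensor contribute 0.109661, so
  P(faulty O2 sensor | warning light, overheating coolant loop, low oil pressure) = 0.109661 / 0.953503 ≈ 0.115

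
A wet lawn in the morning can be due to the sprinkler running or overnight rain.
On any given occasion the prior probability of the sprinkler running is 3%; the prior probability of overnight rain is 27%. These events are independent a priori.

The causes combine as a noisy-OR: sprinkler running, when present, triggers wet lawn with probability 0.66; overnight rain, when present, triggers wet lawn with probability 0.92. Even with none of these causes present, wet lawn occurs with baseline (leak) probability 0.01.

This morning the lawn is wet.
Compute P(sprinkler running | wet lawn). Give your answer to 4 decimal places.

P(sprinkler running | wet lawn) ≈ 0.0828

Under noisy-OR, P(wet lawn | causes) = 1 − (1−0.01)·∏(1−qᵢ) over the active causes.
P(wet lawn) = 0.01×0.97×0.73 + 0.9208×0.97×0.27 + 0.6634×0.03×0.73 + 0.973072×0.03×0.27 = 0.007081 + 0.241158 + 0.014528 + 0.007882 = 0.270649
The sprinkler running-present share is 0.014528 + 0.007882 = 0.022410.
Hence the posterior is 0.022410/0.270649 ≈ 0.0828.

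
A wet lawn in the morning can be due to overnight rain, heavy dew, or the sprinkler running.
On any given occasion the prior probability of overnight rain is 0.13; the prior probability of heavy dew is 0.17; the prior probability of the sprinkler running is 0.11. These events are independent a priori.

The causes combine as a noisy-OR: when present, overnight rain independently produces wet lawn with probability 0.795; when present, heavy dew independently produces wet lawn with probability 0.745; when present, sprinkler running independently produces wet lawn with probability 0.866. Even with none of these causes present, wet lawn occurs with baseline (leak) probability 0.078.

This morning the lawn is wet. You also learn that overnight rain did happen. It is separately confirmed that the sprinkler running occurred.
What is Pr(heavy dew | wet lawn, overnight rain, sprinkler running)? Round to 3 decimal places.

Pr(heavy dew | wet lawn, overnight rain, sprinkler running) ≈ 0.173

Under noisy-OR, P(wet lawn | causes) = 1 − (1−0.078)·∏(1−qᵢ) over the active causes.
P(wet lawn | overnight rain, sprinkler running) = 0.974673*0.83 + 0.993542*0.17 = 0.808979 + 0.168902 = 0.977881
The heavy dew-present share is 0.993542*0.17 = 0.168902.
Hence the posterior is 0.168902/0.977881 ≈ 0.173.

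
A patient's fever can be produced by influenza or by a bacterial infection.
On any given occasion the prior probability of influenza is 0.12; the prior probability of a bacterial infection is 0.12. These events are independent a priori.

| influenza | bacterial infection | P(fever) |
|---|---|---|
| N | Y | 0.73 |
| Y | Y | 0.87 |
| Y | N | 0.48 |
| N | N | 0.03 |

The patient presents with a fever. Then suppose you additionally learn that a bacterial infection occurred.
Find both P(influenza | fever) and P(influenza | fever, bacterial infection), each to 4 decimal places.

P(influenza | fever) ≈ 0.3866; P(influenza | fever, bacterial infection) ≈ 0.1398

Sum P(fever|·) weighted by the priors over the 4 (influenza, bacterial infection) configurations:
  P(fever) = 0.03×0.88×0.88 + 0.73×0.88×0.12 + 0.48×0.12×0.88 + 0.87×0.12×0.12
        = 0.023232 + 0.077088 + 0.050688 + 0.012528 = 0.163536
Configurations with influenza contribute 0.063216, so
  P(influenza | fever) = 0.063216 / 0.163536 ≈ 0.3866

Now condition on the additional information:
Numerator (weight on configurations with influenza): 0.87*0.12 = 0.104400
Denominator P(fever | bacterial infection): 0.73*0.88 + 0.87*0.12 = 0.746800
P(influenza | fever, bacterial infection) = 0.104400/0.746800 ≈ 0.1398
This is intercausal reasoning (explaining away): once bacterial infection accounts for the fever, influenza becomes less likely.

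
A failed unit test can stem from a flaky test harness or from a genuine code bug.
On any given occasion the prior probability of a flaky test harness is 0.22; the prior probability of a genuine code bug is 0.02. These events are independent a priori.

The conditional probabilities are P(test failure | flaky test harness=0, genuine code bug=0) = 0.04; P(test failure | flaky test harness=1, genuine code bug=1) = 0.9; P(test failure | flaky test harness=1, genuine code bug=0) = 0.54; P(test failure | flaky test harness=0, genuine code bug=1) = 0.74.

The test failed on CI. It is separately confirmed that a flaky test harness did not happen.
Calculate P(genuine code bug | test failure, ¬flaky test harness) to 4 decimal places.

Sum P(test failure|·) weighted by the priors over both values of genuine code bug:
  P(test failure | ¬flaky test harness) = 0.04×0.98 + 0.74×0.02
        = 0.039200 + 0.014800 = 0.054000
The terms with genuine code bug present sum to 0.014800, so
  P(genuine code bug | test failure, ¬flaky test harness) = 0.014800 / 0.054000 ≈ 0.2741

P(genuine code bug | test failure, ¬flaky test harness) ≈ 0.2741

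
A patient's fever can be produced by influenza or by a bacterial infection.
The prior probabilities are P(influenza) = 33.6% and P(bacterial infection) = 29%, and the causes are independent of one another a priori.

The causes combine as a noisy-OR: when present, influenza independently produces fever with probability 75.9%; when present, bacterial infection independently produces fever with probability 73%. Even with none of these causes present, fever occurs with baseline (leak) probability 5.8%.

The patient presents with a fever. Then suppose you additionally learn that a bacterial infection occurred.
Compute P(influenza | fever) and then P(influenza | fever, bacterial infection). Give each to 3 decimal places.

P(influenza | fever) ≈ 0.617; P(influenza | fever, bacterial infection) ≈ 0.389

Under noisy-OR, P(fever | causes) = 1 − (1−0.058)·∏(1−qᵢ) over the active causes.
P(fever) = 0.058·0.664·0.71 + 0.74566·0.664·0.29 + 0.772978·0.336·0.71 + 0.938704·0.336·0.29 = 0.027344 + 0.143584 + 0.184402 + 0.091467 = 0.446797
The influenza-present share is 0.184402 + 0.091467 = 0.275869.
P(influenza | fever) = 0.275869 / 0.446797 ≈ 0.617

Now also conditioning on bacterial infection=true:
P(fever | bacterial infection) = 0.74566×0.664 + 0.938704×0.336 = 0.495118 + 0.315405 = 0.810523
Restricting to configurations with influenza present: 0.938704×0.336 = 0.315405.
So P(influenza | fever, bacterial infection) = 0.315405/0.810523 ≈ 0.389.
The drop from 0.617 to 0.389 is the explaining-away (discounting) effect.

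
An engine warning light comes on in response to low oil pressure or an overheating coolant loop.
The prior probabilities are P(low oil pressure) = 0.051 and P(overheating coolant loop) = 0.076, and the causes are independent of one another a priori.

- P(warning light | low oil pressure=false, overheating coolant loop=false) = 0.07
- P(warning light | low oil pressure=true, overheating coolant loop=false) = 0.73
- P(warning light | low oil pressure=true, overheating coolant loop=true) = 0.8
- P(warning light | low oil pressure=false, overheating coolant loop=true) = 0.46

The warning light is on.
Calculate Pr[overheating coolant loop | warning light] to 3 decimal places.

Enumerate the 4 (low oil pressure, overheating coolant loop) configurations and weight by the priors:
  P(warning light) = 0.07·0.949·0.924 + 0.46·0.949·0.076 + 0.73·0.051·0.924 + 0.8·0.051·0.076
        = 0.061381 + 0.033177 + 0.034401 + 0.003101 = 0.132060
Configurations with overheating coolant loop contribute 0.036278, so
  P(overheating coolant loop | warning light) = 0.036278 / 0.132060 ≈ 0.275

Pr[overheating coolant loop | warning light] ≈ 0.275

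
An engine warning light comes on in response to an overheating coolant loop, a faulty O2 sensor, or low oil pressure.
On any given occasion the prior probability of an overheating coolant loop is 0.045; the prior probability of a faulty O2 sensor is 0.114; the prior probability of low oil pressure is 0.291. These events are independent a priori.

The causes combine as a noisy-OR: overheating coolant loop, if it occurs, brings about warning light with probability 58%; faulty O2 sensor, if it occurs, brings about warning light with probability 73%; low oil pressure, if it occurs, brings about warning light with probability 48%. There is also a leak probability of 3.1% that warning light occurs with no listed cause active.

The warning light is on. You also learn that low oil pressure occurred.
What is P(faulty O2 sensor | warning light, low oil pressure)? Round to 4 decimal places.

P(faulty O2 sensor | warning light, low oil pressure) ≈ 0.1798

Under noisy-OR, P(warning light | causes) = 1 − (1−0.031)·∏(1−qᵢ) over the active causes.
Weight on faulty O2 sensor=true, given the evidence: 0.094058 + 0.004837 = 0.098895
Denominator P(warning light | low oil pressure): 0.49612×0.955×0.886 + 0.863952×0.955×0.114 + 0.78837×0.045×0.886 + 0.94286×0.045×0.114 = 0.550109
Posterior = 0.098895 / 0.550109 ≈ 0.1798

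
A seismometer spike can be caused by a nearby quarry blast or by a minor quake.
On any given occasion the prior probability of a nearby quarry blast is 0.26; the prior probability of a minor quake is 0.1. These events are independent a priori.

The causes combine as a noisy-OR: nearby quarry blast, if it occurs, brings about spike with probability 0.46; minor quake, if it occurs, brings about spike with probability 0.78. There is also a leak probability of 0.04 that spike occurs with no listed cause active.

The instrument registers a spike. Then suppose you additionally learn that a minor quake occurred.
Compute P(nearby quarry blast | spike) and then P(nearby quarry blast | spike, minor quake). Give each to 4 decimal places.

P(nearby quarry blast | spike) ≈ 0.6149; P(nearby quarry blast | spike, minor quake) ≈ 0.2830

Under noisy-OR, P(spike | causes) = 1 − (1−0.04)·∏(1−qᵢ) over the active causes.
Weight on nearby quarry blast=true, given the evidence: 0.112694 + 0.023035 = 0.135729
Denominator P(spike): 0.04×0.74×0.9 + 0.7888×0.74×0.1 + 0.4816×0.26×0.9 + 0.885952×0.26×0.1 = 0.220740
P(nearby quarry blast | spike) = 0.135729/0.220740 ≈ 0.6149

Now condition on the additional information:
Numerator (weight on configurations with nearby quarry blast): 0.885952×0.26 = 0.230348
The normalizing constant is 0.7888×0.74 + 0.885952×0.26 = 0.814060
P(nearby quarry blast | spike, minor quake) = 0.230348/0.814060 ≈ 0.2830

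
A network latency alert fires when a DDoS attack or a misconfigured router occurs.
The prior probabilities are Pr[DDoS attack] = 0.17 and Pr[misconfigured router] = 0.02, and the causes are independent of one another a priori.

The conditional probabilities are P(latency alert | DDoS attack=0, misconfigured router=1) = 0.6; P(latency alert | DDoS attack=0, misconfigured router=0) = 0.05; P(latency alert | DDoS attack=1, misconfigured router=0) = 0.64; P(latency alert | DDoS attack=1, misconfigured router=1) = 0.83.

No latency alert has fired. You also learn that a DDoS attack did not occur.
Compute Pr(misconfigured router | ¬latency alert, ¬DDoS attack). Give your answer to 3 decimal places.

P(¬latency alert | ¬DDoS attack) = 0.95*0.98 + 0.4*0.02 = 0.931000 + 0.008000 = 0.939000
The misconfigured router-present share is 0.4*0.02 = 0.008000.
P(misconfigured router | ¬latency alert, ¬DDoS attack) = 0.008000 / 0.939000 ≈ 0.009

Pr(misconfigured router | ¬latency alert, ¬DDoS attack) ≈ 0.009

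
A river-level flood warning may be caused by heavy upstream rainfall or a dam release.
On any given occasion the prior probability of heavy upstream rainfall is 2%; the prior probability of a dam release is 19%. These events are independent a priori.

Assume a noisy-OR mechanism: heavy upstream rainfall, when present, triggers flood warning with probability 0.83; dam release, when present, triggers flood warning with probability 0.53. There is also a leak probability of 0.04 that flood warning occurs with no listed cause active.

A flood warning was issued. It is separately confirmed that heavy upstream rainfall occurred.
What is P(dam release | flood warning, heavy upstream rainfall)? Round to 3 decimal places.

P(dam release | flood warning, heavy upstream rainfall) ≈ 0.206

Under noisy-OR, P(flood warning | causes) = 1 − (1−0.04)·∏(1−qᵢ) over the active causes.
Weight on dam release=true, given the evidence: 0.923296*0.19 = 0.175426
Normalizer over all consistent configurations: 0.8368*0.81 + 0.923296*0.19 = 0.853234
P(dam release | flood warning, heavy upstream rainfall) = 0.175426/0.853234 ≈ 0.206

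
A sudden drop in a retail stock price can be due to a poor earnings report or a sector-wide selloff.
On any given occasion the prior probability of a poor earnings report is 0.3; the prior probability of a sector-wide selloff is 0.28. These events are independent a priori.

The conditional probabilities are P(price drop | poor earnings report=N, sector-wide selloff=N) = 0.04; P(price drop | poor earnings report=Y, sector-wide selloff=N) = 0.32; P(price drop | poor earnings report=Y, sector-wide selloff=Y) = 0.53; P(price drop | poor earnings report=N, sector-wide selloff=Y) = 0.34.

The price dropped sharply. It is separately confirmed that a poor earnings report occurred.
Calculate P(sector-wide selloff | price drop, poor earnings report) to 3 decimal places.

Enumerate both values of sector-wide selloff and weight by the priors:
  P(price drop | poor earnings report) = 0.32·0.72 + 0.53·0.28
        = 0.230400 + 0.148400 = 0.378800
Configurations with sector-wide selloff contribute 0.148400, so
  P(sector-wide selloff | price drop, poor earnings report) = 0.148400 / 0.378800 ≈ 0.392

P(sector-wide selloff | price drop, poor earnings report) ≈ 0.392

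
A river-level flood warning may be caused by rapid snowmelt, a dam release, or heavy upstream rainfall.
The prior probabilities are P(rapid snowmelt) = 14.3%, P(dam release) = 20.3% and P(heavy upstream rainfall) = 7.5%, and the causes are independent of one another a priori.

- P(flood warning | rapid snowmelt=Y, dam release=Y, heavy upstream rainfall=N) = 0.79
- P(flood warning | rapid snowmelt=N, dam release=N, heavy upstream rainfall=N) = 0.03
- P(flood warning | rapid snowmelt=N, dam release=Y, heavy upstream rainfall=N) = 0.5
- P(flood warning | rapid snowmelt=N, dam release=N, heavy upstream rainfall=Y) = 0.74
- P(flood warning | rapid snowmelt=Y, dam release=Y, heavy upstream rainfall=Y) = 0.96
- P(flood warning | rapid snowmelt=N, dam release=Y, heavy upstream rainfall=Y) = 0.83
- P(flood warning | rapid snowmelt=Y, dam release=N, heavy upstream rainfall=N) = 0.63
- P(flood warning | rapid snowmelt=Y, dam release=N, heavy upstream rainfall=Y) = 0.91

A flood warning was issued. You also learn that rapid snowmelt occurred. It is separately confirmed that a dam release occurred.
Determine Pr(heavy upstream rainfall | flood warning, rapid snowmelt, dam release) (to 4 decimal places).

Weight on heavy upstream rainfall=true, given the evidence: 0.96×0.075 = 0.072000
Denominator P(flood warning | rapid snowmelt, dam release): 0.79×0.925 + 0.96×0.075 = 0.802750
Posterior = 0.072000 / 0.802750 ≈ 0.0897

Pr(heavy upstream rainfall | flood warning, rapid snowmelt, dam release) ≈ 0.0897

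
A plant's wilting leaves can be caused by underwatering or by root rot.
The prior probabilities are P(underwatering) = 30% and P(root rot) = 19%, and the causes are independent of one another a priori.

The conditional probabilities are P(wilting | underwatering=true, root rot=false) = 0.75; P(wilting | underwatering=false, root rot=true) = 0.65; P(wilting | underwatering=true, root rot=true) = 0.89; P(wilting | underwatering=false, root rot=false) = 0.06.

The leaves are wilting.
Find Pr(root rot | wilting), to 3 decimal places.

P(wilting) = 0.06×0.7×0.81 + 0.65×0.7×0.19 + 0.75×0.3×0.81 + 0.89×0.3×0.19 = 0.034020 + 0.086450 + 0.182250 + 0.050730 = 0.353450
The root rot-present share is 0.086450 + 0.050730 = 0.137180.
P(root rot | wilting) = 0.137180 / 0.353450 ≈ 0.388

Pr(root rot | wilting) ≈ 0.388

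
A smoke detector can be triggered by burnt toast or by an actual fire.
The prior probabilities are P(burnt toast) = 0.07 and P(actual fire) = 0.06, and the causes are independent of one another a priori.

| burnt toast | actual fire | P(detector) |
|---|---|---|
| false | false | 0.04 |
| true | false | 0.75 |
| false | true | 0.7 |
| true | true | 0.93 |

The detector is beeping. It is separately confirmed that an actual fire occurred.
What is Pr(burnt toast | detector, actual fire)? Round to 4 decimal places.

Pr(burnt toast | detector, actual fire) ≈ 0.0909

Enumerate both values of burnt toast and weight by the priors:
  P(detector | actual fire) = 0.7*0.93 + 0.93*0.07
        = 0.651000 + 0.065100 = 0.716100
The terms with burnt toast present sum to 0.065100, so
  P(burnt toast | detector, actual fire) = 0.065100 / 0.716100 ≈ 0.0909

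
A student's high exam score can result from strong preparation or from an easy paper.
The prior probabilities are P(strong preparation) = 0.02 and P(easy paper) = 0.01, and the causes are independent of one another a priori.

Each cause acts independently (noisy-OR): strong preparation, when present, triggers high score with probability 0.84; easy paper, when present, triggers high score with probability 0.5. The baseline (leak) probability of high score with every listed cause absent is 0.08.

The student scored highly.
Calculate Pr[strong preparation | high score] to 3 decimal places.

Pr[strong preparation | high score] ≈ 0.171

Under noisy-OR, P(high score | causes) = 1 − (1−0.08)·∏(1−qᵢ) over the active causes.
P(high score) = 0.08×0.98×0.99 + 0.54×0.98×0.01 + 0.8528×0.02×0.99 + 0.9264×0.02×0.01 = 0.077616 + 0.005292 + 0.016885 + 0.000185 = 0.099978
The strong preparation-present share is 0.016885 + 0.000185 = 0.017070.
P(strong preparation | high score) = 0.017070 / 0.099978 ≈ 0.171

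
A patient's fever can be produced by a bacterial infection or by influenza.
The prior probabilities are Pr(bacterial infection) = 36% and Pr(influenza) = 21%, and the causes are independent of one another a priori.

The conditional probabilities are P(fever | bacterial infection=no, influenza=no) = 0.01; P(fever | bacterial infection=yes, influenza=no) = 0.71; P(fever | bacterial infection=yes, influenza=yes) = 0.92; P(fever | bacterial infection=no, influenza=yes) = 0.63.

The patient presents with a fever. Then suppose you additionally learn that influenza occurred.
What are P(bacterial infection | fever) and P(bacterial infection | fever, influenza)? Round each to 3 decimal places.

P(bacterial infection | fever) ≈ 0.752; P(bacterial infection | fever, influenza) ≈ 0.451

P(fever) = 0.01*0.64*0.79 + 0.63*0.64*0.21 + 0.71*0.36*0.79 + 0.92*0.36*0.21 = 0.005056 + 0.084672 + 0.201924 + 0.069552 = 0.361204
Of this, 0.271476 comes from 0.201924 + 0.069552 (the bacterial infection=true cases).
So P(bacterial infection | fever) = 0.271476/0.361204 ≈ 0.752.

Now condition on the additional information:
P(fever | influenza) = 0.63*0.64 + 0.92*0.36 = 0.403200 + 0.331200 = 0.734400
Of this, 0.331200 comes from 0.92*0.36 (the bacterial infection=true cases).
So P(bacterial infection | fever, influenza) = 0.331200/0.734400 ≈ 0.451.
This is intercausal reasoning (explaining away): once influenza accounts for the fever, bacterial infection becomes less likely.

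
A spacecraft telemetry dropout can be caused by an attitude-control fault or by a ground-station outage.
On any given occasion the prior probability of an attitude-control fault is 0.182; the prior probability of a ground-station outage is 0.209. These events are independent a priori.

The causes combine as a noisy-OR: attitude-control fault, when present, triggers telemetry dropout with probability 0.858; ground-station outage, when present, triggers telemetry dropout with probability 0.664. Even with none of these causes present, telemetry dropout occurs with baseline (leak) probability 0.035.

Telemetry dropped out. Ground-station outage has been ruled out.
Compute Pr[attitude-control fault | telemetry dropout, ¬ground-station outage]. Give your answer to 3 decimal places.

Pr[attitude-control fault | telemetry dropout, ¬ground-station outage] ≈ 0.846

Under noisy-OR, P(telemetry dropout | causes) = 1 − (1−0.035)·∏(1−qᵢ) over the active causes.
Numerator (weight on configurations with attitude-control fault): 0.86297*0.182 = 0.157061
Denominator P(telemetry dropout | ¬ground-station outage): 0.035*0.818 + 0.86297*0.182 = 0.185691
P(attitude-control fault | telemetry dropout, ¬ground-station outage) = 0.157061/0.185691 ≈ 0.846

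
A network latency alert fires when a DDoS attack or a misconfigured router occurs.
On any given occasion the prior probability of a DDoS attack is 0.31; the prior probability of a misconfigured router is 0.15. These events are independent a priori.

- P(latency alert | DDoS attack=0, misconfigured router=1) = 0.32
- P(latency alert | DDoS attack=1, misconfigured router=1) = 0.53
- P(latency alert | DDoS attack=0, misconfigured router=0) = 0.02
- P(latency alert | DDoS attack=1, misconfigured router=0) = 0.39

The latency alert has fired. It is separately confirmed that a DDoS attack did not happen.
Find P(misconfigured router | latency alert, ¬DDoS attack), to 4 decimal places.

P(misconfigured router | latency alert, ¬DDoS attack) ≈ 0.7385

P(latency alert | ¬DDoS attack) = 0.02×0.85 + 0.32×0.15 = 0.017000 + 0.048000 = 0.065000
Of this, 0.048000 comes from 0.32×0.15 (the misconfigured router=true cases).
Hence the posterior is 0.048000/0.065000 ≈ 0.7385.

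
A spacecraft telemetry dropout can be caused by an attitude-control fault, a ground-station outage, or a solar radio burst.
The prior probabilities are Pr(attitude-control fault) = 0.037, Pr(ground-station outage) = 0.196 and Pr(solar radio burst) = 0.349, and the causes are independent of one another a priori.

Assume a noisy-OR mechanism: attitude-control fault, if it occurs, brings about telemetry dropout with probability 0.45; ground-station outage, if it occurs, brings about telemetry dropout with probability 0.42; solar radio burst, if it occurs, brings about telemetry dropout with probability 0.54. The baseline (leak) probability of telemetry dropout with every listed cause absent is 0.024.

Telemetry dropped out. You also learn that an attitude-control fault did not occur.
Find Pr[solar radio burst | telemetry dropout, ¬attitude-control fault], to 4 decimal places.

Under noisy-OR, P(telemetry dropout | causes) = 1 − (1−0.024)·∏(1−qᵢ) over the active causes.
For the numerator, keep only solar radio burst=true terms: 0.154620 + 0.050592 = 0.205212
The normalizing constant is 0.024·0.804·0.651 + 0.55104·0.804·0.349 + 0.43392·0.196·0.651 + 0.739603·0.196·0.349 = 0.273140
P(solar radio burst | telemetry dropout, ¬attitude-control fault) = 0.205212/0.273140 ≈ 0.7513

Pr[solar radio burst | telemetry dropout, ¬attitude-control fault] ≈ 0.7513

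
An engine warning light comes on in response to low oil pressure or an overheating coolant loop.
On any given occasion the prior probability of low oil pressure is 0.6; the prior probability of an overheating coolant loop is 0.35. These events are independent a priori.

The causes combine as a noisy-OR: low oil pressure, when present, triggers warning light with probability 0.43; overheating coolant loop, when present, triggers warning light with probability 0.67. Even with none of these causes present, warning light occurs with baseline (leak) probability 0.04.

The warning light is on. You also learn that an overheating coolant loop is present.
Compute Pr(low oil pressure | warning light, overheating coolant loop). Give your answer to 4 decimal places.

Pr(low oil pressure | warning light, overheating coolant loop) ≈ 0.6427

Under noisy-OR, P(warning light | causes) = 1 − (1−0.04)·∏(1−qᵢ) over the active causes.
Weight on low oil pressure=true, given the evidence: 0.819424*0.6 = 0.491654
The normalizing constant is 0.6832*0.4 + 0.819424*0.6 = 0.764934
Posterior = 0.491654 / 0.764934 ≈ 0.6427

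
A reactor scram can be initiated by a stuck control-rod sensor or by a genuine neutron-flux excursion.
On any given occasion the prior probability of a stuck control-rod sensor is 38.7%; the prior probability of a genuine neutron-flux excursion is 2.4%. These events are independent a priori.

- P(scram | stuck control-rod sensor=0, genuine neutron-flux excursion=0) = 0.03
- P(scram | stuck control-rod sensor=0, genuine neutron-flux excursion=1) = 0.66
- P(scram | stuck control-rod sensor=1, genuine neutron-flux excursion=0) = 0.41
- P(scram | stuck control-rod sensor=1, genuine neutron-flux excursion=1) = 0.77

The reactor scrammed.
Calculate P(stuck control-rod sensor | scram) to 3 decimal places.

P(scram) = 0.03×0.613×0.976 + 0.66×0.613×0.024 + 0.41×0.387×0.976 + 0.77×0.387×0.024 = 0.017949 + 0.009710 + 0.154862 + 0.007152 = 0.189673
The stuck control-rod sensor-present share is 0.154862 + 0.007152 = 0.162014.
P(stuck control-rod sensor | scram) = 0.162014 / 0.189673 ≈ 0.854

P(stuck control-rod sensor | scram) ≈ 0.854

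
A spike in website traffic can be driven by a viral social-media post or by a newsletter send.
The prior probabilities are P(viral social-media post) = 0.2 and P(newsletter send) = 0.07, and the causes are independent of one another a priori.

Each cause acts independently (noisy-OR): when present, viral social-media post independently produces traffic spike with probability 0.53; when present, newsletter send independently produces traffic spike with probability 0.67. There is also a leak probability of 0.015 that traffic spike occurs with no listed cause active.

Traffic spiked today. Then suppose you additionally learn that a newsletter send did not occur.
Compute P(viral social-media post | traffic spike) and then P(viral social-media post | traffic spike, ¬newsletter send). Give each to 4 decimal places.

P(viral social-media post | traffic spike) ≈ 0.6954; P(viral social-media post | traffic spike, ¬newsletter send) ≈ 0.8995

Under noisy-OR, P(traffic spike | causes) = 1 − (1−0.015)·∏(1−qᵢ) over the active causes.
Sum P(traffic spike|·) weighted by the priors over the 4 (viral social-media post, newsletter send) configurations:
  P(traffic spike) = 0.015·0.8·0.93 + 0.67495·0.8·0.07 + 0.53705·0.2·0.93 + 0.847226·0.2·0.07
        = 0.011160 + 0.037797 + 0.099891 + 0.011861 = 0.160709
Configurations with viral social-media post contribute 0.111752, so
  P(viral social-media post | traffic spike) = 0.111752 / 0.160709 ≈ 0.6954

Now also conditioning on newsletter send≠true:
Enumerate both values of viral social-media post and weight by the priors:
  P(traffic spike | ¬newsletter send) = 0.015*0.8 + 0.53705*0.2
        = 0.012000 + 0.107410 = 0.119410
Configurations with viral social-media post contribute 0.107410, so
  P(viral social-media post | traffic spike, ¬newsletter send) = 0.107410 / 0.119410 ≈ 0.8995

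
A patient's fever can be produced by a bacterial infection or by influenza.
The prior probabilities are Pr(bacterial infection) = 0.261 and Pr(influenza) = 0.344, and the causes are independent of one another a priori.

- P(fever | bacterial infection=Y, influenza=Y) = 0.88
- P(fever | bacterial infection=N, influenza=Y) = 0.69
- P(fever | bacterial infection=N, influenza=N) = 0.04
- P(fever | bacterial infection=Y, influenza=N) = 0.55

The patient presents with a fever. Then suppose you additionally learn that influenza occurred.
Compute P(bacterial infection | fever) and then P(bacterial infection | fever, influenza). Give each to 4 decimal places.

P(bacterial infection | fever) ≈ 0.4706; P(bacterial infection | fever, influenza) ≈ 0.3106

By total probability over the 4 (bacterial infection, influenza) configurations:
  P(fever) = 0.04×0.739×0.656 + 0.69×0.739×0.344 + 0.55×0.261×0.656 + 0.88×0.261×0.344
        = 0.019391 + 0.175409 + 0.094169 + 0.079010 = 0.367979
Keeping only the bacterial infection-present terms gives 0.173179, so
  P(bacterial infection | fever) = 0.173179 / 0.367979 ≈ 0.4706

Now also conditioning on influenza=true:
By total probability over both values of bacterial infection:
  P(fever | influenza) = 0.69×0.739 + 0.88×0.261
        = 0.509910 + 0.229680 = 0.739590
Keeping only the bacterial infection-present terms gives 0.229680, so
  P(bacterial infection | fever, influenza) = 0.229680 / 0.739590 ≈ 0.3106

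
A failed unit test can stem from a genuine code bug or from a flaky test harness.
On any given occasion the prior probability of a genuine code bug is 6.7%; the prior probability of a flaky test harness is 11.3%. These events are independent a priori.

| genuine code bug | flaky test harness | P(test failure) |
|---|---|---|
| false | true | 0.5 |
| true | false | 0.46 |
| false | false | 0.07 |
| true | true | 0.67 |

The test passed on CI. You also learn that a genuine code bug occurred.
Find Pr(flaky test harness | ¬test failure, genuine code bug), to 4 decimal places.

Numerator (weight on configurations with flaky test harness): 0.33×0.113 = 0.037290
The normalizing constant is 0.54×0.887 + 0.33×0.113 = 0.516270
P(flaky test harness | ¬test failure, genuine code bug) = 0.037290/0.516270 ≈ 0.0722

Pr(flaky test harness | ¬test failure, genuine code bug) ≈ 0.0722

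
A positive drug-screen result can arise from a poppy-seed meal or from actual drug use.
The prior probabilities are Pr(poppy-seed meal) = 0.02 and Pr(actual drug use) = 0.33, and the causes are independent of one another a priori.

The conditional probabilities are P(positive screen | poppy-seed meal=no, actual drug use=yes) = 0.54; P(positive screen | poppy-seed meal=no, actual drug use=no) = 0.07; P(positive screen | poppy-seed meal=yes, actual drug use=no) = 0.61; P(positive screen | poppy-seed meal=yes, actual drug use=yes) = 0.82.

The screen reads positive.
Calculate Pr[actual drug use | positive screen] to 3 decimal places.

Pr[actual drug use | positive screen] ≈ 0.769

For the numerator, keep only actual drug use=true terms: 0.174636 + 0.005412 = 0.180048
Normalizer over all consistent configurations: 0.07×0.98×0.67 + 0.54×0.98×0.33 + 0.61×0.02×0.67 + 0.82×0.02×0.33 = 0.234184
P(actual drug use | positive screen) = 0.180048/0.234184 ≈ 0.769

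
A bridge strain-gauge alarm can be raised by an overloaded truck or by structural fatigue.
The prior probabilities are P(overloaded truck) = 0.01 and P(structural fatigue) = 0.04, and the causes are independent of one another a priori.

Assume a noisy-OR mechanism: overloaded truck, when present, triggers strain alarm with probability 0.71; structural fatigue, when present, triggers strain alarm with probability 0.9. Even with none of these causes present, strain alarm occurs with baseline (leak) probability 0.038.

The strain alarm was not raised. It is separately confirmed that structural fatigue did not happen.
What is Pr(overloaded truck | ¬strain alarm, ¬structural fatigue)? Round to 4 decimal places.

Pr(overloaded truck | ¬strain alarm, ¬structural fatigue) ≈ 0.0029

Under noisy-OR, P(strain alarm | causes) = 1 − (1−0.038)·∏(1−qᵢ) over the active causes.
By total probability over both values of overloaded truck:
  P(¬strain alarm | ¬structural fatigue) = 0.962×0.99 + 0.27898×0.01
        = 0.952380 + 0.002790 = 0.955170
The terms with overloaded truck present sum to 0.002790, so
  P(overloaded truck | ¬strain alarm, ¬structural fatigue) = 0.002790 / 0.955170 ≈ 0.0029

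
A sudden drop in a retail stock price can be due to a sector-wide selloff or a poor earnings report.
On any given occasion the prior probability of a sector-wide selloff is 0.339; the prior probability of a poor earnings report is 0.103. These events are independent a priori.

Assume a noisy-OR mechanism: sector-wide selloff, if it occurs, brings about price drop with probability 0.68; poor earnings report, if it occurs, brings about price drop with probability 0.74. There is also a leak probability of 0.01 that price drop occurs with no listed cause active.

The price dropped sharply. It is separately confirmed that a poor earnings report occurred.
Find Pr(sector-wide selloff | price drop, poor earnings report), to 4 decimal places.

Under noisy-OR, P(price drop | causes) = 1 − (1−0.01)·∏(1−qᵢ) over the active causes.
P(price drop | poor earnings report) = 0.7426*0.661 + 0.917632*0.339 = 0.490859 + 0.311077 = 0.801936
Of this, 0.311077 comes from 0.917632*0.339 (the sector-wide selloff=true cases).
P(sector-wide selloff | price drop, poor earnings report) = 0.311077 / 0.801936 ≈ 0.3879

Pr(sector-wide selloff | price drop, poor earnings report) ≈ 0.3879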